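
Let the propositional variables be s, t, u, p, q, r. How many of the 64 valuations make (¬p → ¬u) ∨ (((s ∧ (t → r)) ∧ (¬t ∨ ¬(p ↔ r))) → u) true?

64

Initial set: {((¬p → ¬u) ∨ (((s ∧ (t → r)) ∧ (¬t ∨ ¬(p ↔ r))) → u))}.
((¬p → ¬u) ∨ (((s ∧ (t → r)) ∧ (¬t ∨ ¬(p ↔ r))) → u)): β-rule — branch into (¬p → ¬u)  //  (((s ∧ (t → r)) ∧ (¬t ∨ ¬(p ↔ r))) → u).
  branch 1 (add (¬p → ¬u)):
    (¬p → ¬u): β-rule — branch into ¬¬p  //  ¬u.
      branch 1.1 (add ¬¬p):
        ○ open, literals {p=true}.
      branch 1.2 (add ¬u):
        ○ open, literals {u=false}.
  branch 2 (add (((s ∧ (t → r)) ∧ (¬t ∨ ¬(p ↔ r))) → u)):
    (((s ∧ (t → r)) ∧ (¬t ∨ ¬(p ↔ r))) → u): β-rule — branch into ¬((s ∧ (t → r)) ∧ (¬t ∨ ¬(p ↔ r)))  //  u.
      branch 2.1 (add ¬((s ∧ (t → r)) ∧ (¬t ∨ ¬(p ↔ r)))):
        ¬((s ∧ (t → r)) ∧ (¬t ∨ ¬(p ↔ r))): β-rule — branch into ¬(s ∧ (t → r))  //  ¬(¬t ∨ ¬(p ↔ r)).
          branch 2.1.1 (add ¬(s ∧ (t → r))):
            ¬(s ∧ (t → r)): β-rule — branch into ¬s  //  ¬(t → r).
              branch 2.1.1.1 (add ¬s):
                ○ open, literals {s=false}.
              branch 2.1.1.2 (add ¬(t → r)):
                ¬(t → r): α-rule — add t, ¬r.
                ○ open, literals {r=false, t=true}.
          branch 2.1.2 (add ¬(¬t ∨ ¬(p ↔ r))):
            ¬(¬t ∨ ¬(p ↔ r)): α-rule — add ¬¬t, ¬¬(p ↔ r).
            ¬¬(p ↔ r): β-rule — branch into p, r  //  ¬p, ¬r.
              branch 2.1.2.1 (add p, r):
                ○ open, literals {p=true, r=true, t=true}.
              branch 2.1.2.2 (add ¬p, ¬r):
                ○ open, literals {p=false, r=false, t=true}.
      branch 2.2 (add u):
        ○ open, literals {u=true}.
0 branches closed, 7 open.
Each open branch fixes some atoms; the unmentioned ones are free. Counting distinct full assignments: branch {p=true} (s, t, u, q, r) contributes 32 new; branch {u=false} (s, t, p, q, r) contributes 16 new; branch {s=false} (t, u, p, q, r) contributes 8 new; branch {r=false, t=true} (s, u, p, q) contributes 2 new; branch {p=true, r=true, t=true} (s, u, q) contributes 0 new; branch {p=false, r=false, t=true} (s, u, q) contributes 0 new; branch {u=true} (s, t, p, q, r) contributes 6 new. Total: 64.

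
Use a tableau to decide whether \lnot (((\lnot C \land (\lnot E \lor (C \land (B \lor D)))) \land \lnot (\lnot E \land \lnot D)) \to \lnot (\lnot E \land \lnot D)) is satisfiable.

Initial set: {\lnot (((\lnot C \land (\lnot E \lor (C \land (B \lor D)))) \land \lnot (\lnot E \land \lnot D)) \to \lnot (\lnot E \land \lnot D))}.
\lnot (((\lnot C \land (\lnot E \lor (C \land (B \lor D)))) \land \lnot (\lnot E \land \lnot D)) \to \lnot (\lnot E \land \lnot D)): α-rule — add ((\lnot C \land (\lnot E \lor (C \land (B \lor D)))) \land \lnot (\lnot E \land \lnot D)), \lnot \lnot (\lnot E \land \lnot D).
((\lnot C \land (\lnot E \lor (C \land (B \lor D)))) \land \lnot (\lnot E \land \lnot D)): α-rule — add (\lnot C \land (\lnot E \lor (C \land (B \lor D)))), \lnot (\lnot E \land \lnot D).
\lnot \lnot (\lnot E \land \lnot D): α-rule — add \lnot E, \lnot D.
(\lnot C \land (\lnot E \lor (C \land (B \lor D)))): α-rule — add \lnot C, (\lnot E \lor (C \land (B \lor D))).
\lnot (\lnot E \land \lnot D): β-rule — branch into \lnot \lnot E  //  \lnot \lnot D.
  branch 1 (add \lnot \lnot E):
    × closes — contains both E and \lnot E.
  branch 2 (add \lnot \lnot D):
    × closes — contains both D and \lnot D.
All 2 branches close.
Every branch closed; the formula is unsatisfiable.

Unsatisfiable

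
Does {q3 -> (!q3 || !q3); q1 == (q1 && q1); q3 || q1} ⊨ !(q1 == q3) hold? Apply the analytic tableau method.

Initial set: {T (q3 -> (!q3 || !q3)); T (q1 == (q1 && q1)); T (q3 || q1); F !(q1 == q3)}.
T (q3 -> (!q3 || !q3)): β-rule — branch into F q3  //  T (!q3 || !q3).
  branch 1 (add F q3):
    T (q1 == (q1 && q1)): β-rule — branch into T q1, T (q1 && q1)  //  F q1, F (q1 && q1).
      branch 1.1 (add T q1, T (q1 && q1)):
        T (q1 && q1): α-rule — add T q1, T q1.
        T (q3 || q1): β-rule — branch into T q3  //  T q1.
          branch 1.1.1 (add T q3):
            × closes — contains both q3 and !q3.
          branch 1.1.2 (add T q1):
            F !(q1 == q3): β-rule — branch into T q1, T q3  //  F q1, F q3.
              branch 1.1.2.1 (add T q1, T q3):
                × closes — contains both q3 and !q3.
              branch 1.1.2.2 (add F q1, F q3):
                × closes — contains both q1 and !q1.
      branch 1.2 (add F q1, F (q1 && q1)):
        T (q3 || q1): β-rule — branch into T q3  //  T q1.
          branch 1.2.1 (add T q3):
            × closes — contains both q3 and !q3.
          branch 1.2.2 (add T q1):
            × closes — contains both q1 and !q1.
  branch 2 (add T (!q3 || !q3)):
    T (q1 == (q1 && q1)): β-rule — branch into T q1, T (q1 && q1)  //  F q1, F (q1 && q1).
      branch 2.1 (add T q1, T (q1 && q1)):
        T (q1 && q1): α-rule — add T q1, T q1.
        T (q3 || q1): β-rule — branch into T q3  //  T q1.
          branch 2.1.1 (add T q3):
            F !(q1 == q3): β-rule — branch into T q1, T q3  //  F q1, F q3.
              branch 2.1.1.1 (add T q1, T q3):
                T (!q3 || !q3): β-rule — branch into T !q3  //  T !q3.
                  branch 2.1.1.1.1 (add T !q3):
                    × closes — contains both q3 and !q3.
                  branch 2.1.1.1.2 (add T !q3):
                    × closes — contains both q3 and !q3.
              branch 2.1.1.2 (add F q1, F q3):
                × closes — contains both q1 and !q1.
          branch 2.1.2 (add T q1):
            F !(q1 == q3): β-rule — branch into T q1, T q3  //  F q1, F q3.
              branch 2.1.2.1 (add T q1, T q3):
                T (!q3 || !q3): β-rule — branch into T !q3  //  T !q3.
                  branch 2.1.2.1.1 (add T !q3):
                    × closes — contains both q3 and !q3.
                  branch 2.1.2.1.2 (add T !q3):
                    × closes — contains both q3 and !q3.
              branch 2.1.2.2 (add F q1, F q3):
                × closes — contains both q1 and !q1.
      branch 2.2 (add F q1, F (q1 && q1)):
        T (q3 || q1): β-rule — branch into T q3  //  T q1.
          branch 2.2.1 (add T q3):
            F !(q1 == q3): β-rule — branch into T q1, T q3  //  F q1, F q3.
              branch 2.2.1.1 (add T q1, T q3):
                × closes — contains both q1 and !q1.
              branch 2.2.1.2 (add F q1, F q3):
                × closes — contains both q3 and !q3.
          branch 2.2.2 (add T q1):
            × closes — contains both q1 and !q1.
All 14 branches close.
Every branch closed, so the premises entail the conclusion.

Yes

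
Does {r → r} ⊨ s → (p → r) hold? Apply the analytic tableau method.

Initial set: {(r → r); ¬(s → (p → r))}.
¬(s → (p → r)): α-rule — add s, ¬(p → r).
¬(p → r): α-rule — add p, ¬r.
(r → r): β-rule — branch into ¬r  //  r.
  branch 1 (add ¬r):
    ○ open, literals {p=true, r=false, s=true}.
  branch 2 (add r):
    × closes — contains both r and ¬r.
1 branch closed, 1 open.
An open branch gives a countermodel: p=true, r=false, s=true (unmentioned atoms arbitrary); the premises hold there but the conclusion fails.

No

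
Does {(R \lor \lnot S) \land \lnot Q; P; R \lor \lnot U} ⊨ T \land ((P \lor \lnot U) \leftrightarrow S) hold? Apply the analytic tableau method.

No

Initial set: {((R \lor \lnot S) \land \lnot Q); P; (R \lor \lnot U); \lnot (T \land ((P \lor \lnot U) \leftrightarrow S))}.
((R \lor \lnot S) \land \lnot Q): α-rule — add (R \lor \lnot S), \lnot Q.
(R \lor \lnot U): β-rule — branch into R  //  \lnot U.
  branch 1 (add R):
    \lnot (T \land ((P \lor \lnot U) \leftrightarrow S)): β-rule — branch into \lnot T  //  \lnot ((P \lor \lnot U) \leftrightarrow S).
      branch 1.1 (add \lnot T):
        (R \lor \lnot S): β-rule — branch into R  //  \lnot S.
          branch 1.1.1 (add R):
            ○ open, literals {P=true, Q=false, R=true, T=false}.
          branch 1.1.2 (add \lnot S):
            ○ open, literals {P=true, Q=false, R=true, S=false, T=false}.
      branch 1.2 (add \lnot ((P \lor \lnot U) \leftrightarrow S)):
        (R \lor \lnot S): β-rule — branch into R  //  \lnot S.
          branch 1.2.1 (add R):
            \lnot ((P \lor \lnot U) \leftrightarrow S): β-rule — branch into (P \lor \lnot U), \lnot S  //  \lnot (P \lor \lnot U), S.
              branch 1.2.1.1 (add (P \lor \lnot U), \lnot S):
                (P \lor \lnot U): β-rule — branch into P  //  \lnot U.
                  branch 1.2.1.1.1 (add P):
                    ○ open, literals {P=true, Q=false, R=true, S=false}.
                  branch 1.2.1.1.2 (add \lnot U):
                    ○ open, literals {P=true, Q=false, R=true, S=false, U=false}.
              branch 1.2.1.2 (add \lnot (P \lor \lnot U), S):
                \lnot (P \lor \lnot U): α-rule — add \lnot P, \lnot \lnot U.
                × closes — contains both P and \lnot P.
          branch 1.2.2 (add \lnot S):
            \lnot ((P \lor \lnot U) \leftrightarrow S): β-rule — branch into (P \lor \lnot U), \lnot S  //  \lnot (P \lor \lnot U), S.
              branch 1.2.2.1 (add (P \lor \lnot U), \lnot S):
                (P \lor \lnot U): β-rule — branch into P  //  \lnot U.
                  branch 1.2.2.1.1 (add P):
                    ○ open, literals {P=true, Q=false, R=true, S=false}.
                  branch 1.2.2.1.2 (add \lnot U):
                    ○ open, literals {P=true, Q=false, R=true, S=false, U=false}.
              branch 1.2.2.2 (add \lnot (P \lor \lnot U), S):
                × closes — contains both S and \lnot S.
  branch 2 (add \lnot U):
    \lnot (T \land ((P \lor \lnot U) \leftrightarrow S)): β-rule — branch into \lnot T  //  \lnot ((P \lor \lnot U) \leftrightarrow S).
      branch 2.1 (add \lnot T):
        (R \lor \lnot S): β-rule — branch into R  //  \lnot S.
          branch 2.1.1 (add R):
            ○ open, literals {P=true, Q=false, R=true, T=false, U=false}.
          branch 2.1.2 (add \lnot S):
            ○ open, literals {P=true, Q=false, S=false, T=false, U=false}.
      branch 2.2 (add \lnot ((P \lor \lnot U) \leftrightarrow S)):
        (R \lor \lnot S): β-rule — branch into R  //  \lnot S.
          branch 2.2.1 (add R):
            \lnot ((P \lor \lnot U) \leftrightarrow S): β-rule — branch into (P \lor \lnot U), \lnot S  //  \lnot (P \lor \lnot U), S.
              branch 2.2.1.1 (add (P \lor \lnot U), \lnot S):
                (P \lor \lnot U): β-rule — branch into P  //  \lnot U.
                  branch 2.2.1.1.1 (add P):
                    ○ open, literals {P=true, Q=false, R=true, S=false, U=false}.
                  branch 2.2.1.1.2 (add \lnot U):
                    ○ open, literals {P=true, Q=false, R=true, S=false, U=false}.
              branch 2.2.1.2 (add \lnot (P \lor \lnot U), S):
                \lnot (P \lor \lnot U): α-rule — add \lnot P, \lnot \lnot U.
                × closes — contains both P and \lnot P.
          branch 2.2.2 (add \lnot S):
            \lnot ((P \lor \lnot U) \leftrightarrow S): β-rule — branch into (P \lor \lnot U), \lnot S  //  \lnot (P \lor \lnot U), S.
              branch 2.2.2.1 (add (P \lor \lnot U), \lnot S):
                (P \lor \lnot U): β-rule — branch into P  //  \lnot U.
                  branch 2.2.2.1.1 (add P):
                    ○ open, literals {P=true, Q=false, S=false, U=false}.
                  branch 2.2.2.1.2 (add \lnot U):
                    ○ open, literals {P=true, Q=false, S=false, U=false}.
              branch 2.2.2.2 (add \lnot (P \lor \lnot U), S):
                × closes — contains both S and \lnot S.
4 branches closed, 12 open.
An open branch gives a countermodel: P=true, Q=false, R=true, T=false (unmentioned atoms arbitrary); the premises hold there but the conclusion fails.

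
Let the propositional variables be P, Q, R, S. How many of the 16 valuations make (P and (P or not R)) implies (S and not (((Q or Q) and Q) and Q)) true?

10

Initial set: {((P and (P or not R)) implies (S and not (((Q or Q) and Q) and Q)))}.
((P and (P or not R)) implies (S and not (((Q or Q) and Q) and Q))): β-rule — branch into not (P and (P or not R))  //  (S and not (((Q or Q) and Q) and Q)).
  branch 1 (add not (P and (P or not R))):
    not (P and (P or not R)): β-rule — branch into not P  //  not (P or not R).
      branch 1.1 (add not P):
        ○ open, literals {P=false}.
      branch 1.2 (add not (P or not R)):
        not (P or not R): α-rule — add not P, not not R.
        ○ open, literals {P=false, R=true}.
  branch 2 (add (S and not (((Q or Q) and Q) and Q))):
    (S and not (((Q or Q) and Q) and Q)): α-rule — add S, not (((Q or Q) and Q) and Q).
    not (((Q or Q) and Q) and Q): β-rule — branch into not ((Q or Q) and Q)  //  not Q.
      branch 2.1 (add not ((Q or Q) and Q)):
        not ((Q or Q) and Q): β-rule — branch into not (Q or Q)  //  not Q.
          branch 2.1.1 (add not (Q or Q)):
            not (Q or Q): α-rule — add not Q, not Q.
            ○ open, literals {Q=false, S=true}.
          branch 2.1.2 (add not Q):
            ○ open, literals {Q=false, S=true}.
      branch 2.2 (add not Q):
        ○ open, literals {Q=false, S=true}.
0 branches closed, 5 open.
Each open branch fixes some atoms; the unmentioned ones are free. Counting distinct full assignments: branch {P=false} (Q, R, S) contributes 8 new; branch {P=false, R=true} (Q, S) contributes 0 new; branch {Q=false, S=true} (P, R) contributes 2 new; branch {Q=false, S=true} (P, R) contributes 0 new; branch {Q=false, S=true} (P, R) contributes 0 new. Total: 10.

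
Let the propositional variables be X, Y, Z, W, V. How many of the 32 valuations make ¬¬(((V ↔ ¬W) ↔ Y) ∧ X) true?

Initial set: {¬¬(((V ↔ ¬W) ↔ Y) ∧ X)}.
¬¬(((V ↔ ¬W) ↔ Y) ∧ X): drop double negation, giving (((V ↔ ¬W) ↔ Y) ∧ X).
(((V ↔ ¬W) ↔ Y) ∧ X): α-rule — add ((V ↔ ¬W) ↔ Y), X.
((V ↔ ¬W) ↔ Y): β-rule — branch into (V ↔ ¬W), Y  //  ¬(V ↔ ¬W), ¬Y.
  branch 1 (add (V ↔ ¬W), Y):
    (V ↔ ¬W): β-rule — branch into V, ¬W  //  ¬V, ¬¬W.
      branch 1.1 (add V, ¬W):
        ○ open, literals {V=1, W=0, X=1, Y=1}.
      branch 1.2 (add ¬V, ¬¬W):
        ○ open, literals {V=0, W=1, X=1, Y=1}.
  branch 2 (add ¬(V ↔ ¬W), ¬Y):
    ¬(V ↔ ¬W): β-rule — branch into V, ¬¬W  //  ¬V, ¬W.
      branch 2.1 (add V, ¬¬W):
        ○ open, literals {V=1, W=1, X=1, Y=0}.
      branch 2.2 (add ¬V, ¬W):
        ○ open, literals {V=0, W=0, X=1, Y=0}.
0 branches closed, 4 open.
Each open branch fixes some atoms; the unmentioned ones are free. Counting distinct full assignments: branch {V=1, W=0, X=1, Y=1} (Z) contributes 2 new; branch {V=0, W=1, X=1, Y=1} (Z) contributes 2 new; branch {V=1, W=1, X=1, Y=0} (Z) contributes 2 new; branch {V=0, W=0, X=1, Y=0} (Z) contributes 2 new. Total: 8.

8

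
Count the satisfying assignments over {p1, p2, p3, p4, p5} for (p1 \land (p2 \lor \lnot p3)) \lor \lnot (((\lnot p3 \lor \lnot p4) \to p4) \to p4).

Initial set: {T ((p1 \land (p2 \lor \lnot p3)) \lor \lnot (((\lnot p3 \lor \lnot p4) \to p4) \to p4))}.
T ((p1 \land (p2 \lor \lnot p3)) \lor \lnot (((\lnot p3 \lor \lnot p4) \to p4) \to p4)): β-rule — branch into T (p1 \land (p2 \lor \lnot p3))  //  T \lnot (((\lnot p3 \lor \lnot p4) \to p4) \to p4).
  branch 1 (add T (p1 \land (p2 \lor \lnot p3))):
    T (p1 \land (p2 \lor \lnot p3)): α-rule — add T p1, T (p2 \lor \lnot p3).
    T (p2 \lor \lnot p3): β-rule — branch into T p2  //  T \lnot p3.
      branch 1.1 (add T p2):
        ○ open, literals {p1=1, p2=1}.
      branch 1.2 (add T \lnot p3):
        ○ open, literals {p1=1, p3=0}.
  branch 2 (add T \lnot (((\lnot p3 \lor \lnot p4) \to p4) \to p4)):
    T \lnot (((\lnot p3 \lor \lnot p4) \to p4) \to p4): α-rule — add T ((\lnot p3 \lor \lnot p4) \to p4), F p4.
    T ((\lnot p3 \lor \lnot p4) \to p4): β-rule — branch into F (\lnot p3 \lor \lnot p4)  //  T p4.
      branch 2.1 (add F (\lnot p3 \lor \lnot p4)):
        F (\lnot p3 \lor \lnot p4): α-rule — add F \lnot p3, F \lnot p4.
        × closes — contains both p4 and \lnot p4.
      branch 2.2 (add T p4):
        × closes — contains both p4 and \lnot p4.
2 branches closed, 2 open.
Each open branch fixes some atoms; the unmentioned ones are free. Counting distinct full assignments: branch {p1=1, p2=1} (p3, p4, p5) contributes 8 new; branch {p1=1, p3=0} (p2, p4, p5) contributes 4 new. Total: 12.

12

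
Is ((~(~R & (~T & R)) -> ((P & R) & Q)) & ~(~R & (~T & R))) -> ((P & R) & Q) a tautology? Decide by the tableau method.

Assume the negation and expand:
Initial set: {~(((~(~R & (~T & R)) -> ((P & R) & Q)) & ~(~R & (~T & R))) -> ((P & R) & Q))}.
~(((~(~R & (~T & R)) -> ((P & R) & Q)) & ~(~R & (~T & R))) -> ((P & R) & Q)): α-rule — add ((~(~R & (~T & R)) -> ((P & R) & Q)) & ~(~R & (~T & R))), ~((P & R) & Q).
((~(~R & (~T & R)) -> ((P & R) & Q)) & ~(~R & (~T & R))): α-rule — add (~(~R & (~T & R)) -> ((P & R) & Q)), ~(~R & (~T & R)).
~((P & R) & Q): β-rule — branch into ~(P & R)  //  ~Q.
  branch 1 (add ~(P & R)):
    (~(~R & (~T & R)) -> ((P & R) & Q)): β-rule — branch into ~~(~R & (~T & R))  //  ((P & R) & Q).
      branch 1.1 (add ~~(~R & (~T & R))):
        ~~(~R & (~T & R)): α-rule — add ~R, (~T & R).
        (~T & R): α-rule — add ~T, R.
        × closes — contains both R and ~R.
      branch 1.2 (add ((P & R) & Q)):
        ((P & R) & Q): α-rule — add (P & R), Q.
        (P & R): α-rule — add P, R.
        ~(~R & (~T & R)): β-rule — branch into ~~R  //  ~(~T & R).
          branch 1.2.1 (add ~~R):
            ~(P & R): β-rule — branch into ~P  //  ~R.
              branch 1.2.1.1 (add ~P):
                × closes — contains both P and ~P.
              branch 1.2.1.2 (add ~R):
                × closes — contains both R and ~R.
          branch 1.2.2 (add ~(~T & R)):
            ~(P & R): β-rule — branch into ~P  //  ~R.
              branch 1.2.2.1 (add ~P):
                × closes — contains both P and ~P.
              branch 1.2.2.2 (add ~R):
                × closes — contains both R and ~R.
  branch 2 (add ~Q):
    (~(~R & (~T & R)) -> ((P & R) & Q)): β-rule — branch into ~~(~R & (~T & R))  //  ((P & R) & Q).
      branch 2.1 (add ~~(~R & (~T & R))):
        ~~(~R & (~T & R)): α-rule — add ~R, (~T & R).
        (~T & R): α-rule — add ~T, R.
        × closes — contains both R and ~R.
      branch 2.2 (add ((P & R) & Q)):
        ((P & R) & Q): α-rule — add (P & R), Q.
        × closes — contains both Q and ~Q.
All 7 branches close.
Every branch closed, so the negation is unsatisfiable and the formula is valid.

Valid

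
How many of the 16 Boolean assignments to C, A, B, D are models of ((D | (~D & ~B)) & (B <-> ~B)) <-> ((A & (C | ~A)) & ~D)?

14

Initial set: {(((D | (~D & ~B)) & (B <-> ~B)) <-> ((A & (C | ~A)) & ~D))}.
(((D | (~D & ~B)) & (B <-> ~B)) <-> ((A & (C | ~A)) & ~D)): β-rule — branch into ((D | (~D & ~B)) & (B <-> ~B)), ((A & (C | ~A)) & ~D)  //  ~((D | (~D & ~B)) & (B <-> ~B)), ~((A & (C | ~A)) & ~D).
  branch 1 (add ((D | (~D & ~B)) & (B <-> ~B)), ((A & (C | ~A)) & ~D)):
    ((D | (~D & ~B)) & (B <-> ~B)): α-rule — add (D | (~D & ~B)), (B <-> ~B).
    ((A & (C | ~A)) & ~D): α-rule — add (A & (C | ~A)), ~D.
    (A & (C | ~A)): α-rule — add A, (C | ~A).
    (D | (~D & ~B)): β-rule — branch into D  //  (~D & ~B).
      branch 1.1 (add D):
        × closes — contains both D and ~D.
      branch 1.2 (add (~D & ~B)):
        (~D & ~B): α-rule — add ~D, ~B.
        (B <-> ~B): β-rule — branch into B, ~B  //  ~B, ~~B.
          branch 1.2.1 (add B, ~B):
            × closes — contains both B and ~B.
          branch 1.2.2 (add ~B, ~~B):
            × closes — contains both B and ~B.
  branch 2 (add ~((D | (~D & ~B)) & (B <-> ~B)), ~((A & (C | ~A)) & ~D)):
    ~((D | (~D & ~B)) & (B <-> ~B)): β-rule — branch into ~(D | (~D & ~B))  //  ~(B <-> ~B).
      branch 2.1 (add ~(D | (~D & ~B))):
        ~(D | (~D & ~B)): α-rule — add ~D, ~(~D & ~B).
        ~((A & (C | ~A)) & ~D): β-rule — branch into ~(A & (C | ~A))  //  ~~D.
          branch 2.1.1 (add ~(A & (C | ~A))):
            ~(~D & ~B): β-rule — branch into ~~D  //  ~~B.
              branch 2.1.1.1 (add ~~D):
                × closes — contains both D and ~D.
              branch 2.1.1.2 (add ~~B):
                ~(A & (C | ~A)): β-rule — branch into ~A  //  ~(C | ~A).
                  branch 2.1.1.2.1 (add ~A):
                    ○ open, literals {A=false, B=true, D=false}.
                  branch 2.1.1.2.2 (add ~(C | ~A)):
                    ~(C | ~A): α-rule — add ~C, ~~A.
                    ○ open, literals {A=true, B=true, C=false, D=false}.
          branch 2.1.2 (add ~~D):
            × closes — contains both D and ~D.
      branch 2.2 (add ~(B <-> ~B)):
        ~((A & (C | ~A)) & ~D): β-rule — branch into ~(A & (C | ~A))  //  ~~D.
          branch 2.2.1 (add ~(A & (C | ~A))):
            ~(B <-> ~B): β-rule — branch into B, ~~B  //  ~B, ~B.
              branch 2.2.1.1 (add B, ~~B):
                ~(A & (C | ~A)): β-rule — branch into ~A  //  ~(C | ~A).
                  branch 2.2.1.1.1 (add ~A):
                    ○ open, literals {A=false, B=true}.
                  branch 2.2.1.1.2 (add ~(C | ~A)):
                    ~(C | ~A): α-rule — add ~C, ~~A.
                    ○ open, literals {A=true, B=true, C=false}.
              branch 2.2.1.2 (add ~B, ~B):
                ~(A & (C | ~A)): β-rule — branch into ~A  //  ~(C | ~A).
                  branch 2.2.1.2.1 (add ~A):
                    ○ open, literals {A=false, B=false}.
                  branch 2.2.1.2.2 (add ~(C | ~A)):
                    ~(C | ~A): α-rule — add ~C, ~~A.
                    ○ open, literals {A=true, B=false, C=false}.
          branch 2.2.2 (add ~~D):
            ~(B <-> ~B): β-rule — branch into B, ~~B  //  ~B, ~B.
              branch 2.2.2.1 (add B, ~~B):
                ○ open, literals {B=true, D=true}.
              branch 2.2.2.2 (add ~B, ~B):
                ○ open, literals {B=false, D=true}.
5 branches closed, 8 open.
Each open branch fixes some atoms; the unmentioned ones are free. Counting distinct full assignments: branch {A=false, B=true, D=false} (C) contributes 2 new; branch {A=true, B=true, C=false, D=false} (none free) contributes 1 new; branch {A=false, B=true} (C, D) contributes 2 new; branch {A=true, B=true, C=false} (D) contributes 1 new; branch {A=false, B=false} (C, D) contributes 4 new; branch {A=true, B=false, C=false} (D) contributes 2 new; branch {B=true, D=true} (C, A) contributes 1 new; branch {B=false, D=true} (C, A) contributes 1 new. Total: 14.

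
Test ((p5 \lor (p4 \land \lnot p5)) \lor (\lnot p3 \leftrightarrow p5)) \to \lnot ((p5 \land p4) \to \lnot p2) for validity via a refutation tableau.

Assume the negation and expand:
Initial set: {\lnot (((p5 \lor (p4 \land \lnot p5)) \lor (\lnot p3 \leftrightarrow p5)) \to \lnot ((p5 \land p4) \to \lnot p2))}.
\lnot (((p5 \lor (p4 \land \lnot p5)) \lor (\lnot p3 \leftrightarrow p5)) \to \lnot ((p5 \land p4) \to \lnot p2)): α-rule — add ((p5 \lor (p4 \land \lnot p5)) \lor (\lnot p3 \leftrightarrow p5)), \lnot \lnot ((p5 \land p4) \to \lnot p2).
((p5 \lor (p4 \land \lnot p5)) \lor (\lnot p3 \leftrightarrow p5)): β-rule — branch into (p5 \lor (p4 \land \lnot p5))  //  (\lnot p3 \leftrightarrow p5).
  branch 1 (add (p5 \lor (p4 \land \lnot p5))):
    \lnot \lnot ((p5 \land p4) \to \lnot p2): β-rule — branch into \lnot (p5 \land p4)  //  \lnot p2.
      branch 1.1 (add \lnot (p5 \land p4)):
        (p5 \lor (p4 \land \lnot p5)): β-rule — branch into p5  //  (p4 \land \lnot p5).
          branch 1.1.1 (add p5):
            \lnot (p5 \land p4): β-rule — branch into \lnot p5  //  \lnot p4.
              branch 1.1.1.1 (add \lnot p5):
                × closes — contains both p5 and \lnot p5.
              branch 1.1.1.2 (add \lnot p4):
                ○ open, literals {p4=0, p5=1}.
          branch 1.1.2 (add (p4 \land \lnot p5)):
            (p4 \land \lnot p5): α-rule — add p4, \lnot p5.
            \lnot (p5 \land p4): β-rule — branch into \lnot p5  //  \lnot p4.
              branch 1.1.2.1 (add \lnot p5):
                ○ open, literals {p4=1, p5=0}.
              branch 1.1.2.2 (add \lnot p4):
                × closes — contains both p4 and \lnot p4.
      branch 1.2 (add \lnot p2):
        (p5 \lor (p4 \land \lnot p5)): β-rule — branch into p5  //  (p4 \land \lnot p5).
          branch 1.2.1 (add p5):
            ○ open, literals {p2=0, p5=1}.
          branch 1.2.2 (add (p4 \land \lnot p5)):
            (p4 \land \lnot p5): α-rule — add p4, \lnot p5.
            ○ open, literals {p2=0, p4=1, p5=0}.
  branch 2 (add (\lnot p3 \leftrightarrow p5)):
    \lnot \lnot ((p5 \land p4) \to \lnot p2): β-rule — branch into \lnot (p5 \land p4)  //  \lnot p2.
      branch 2.1 (add \lnot (p5 \land p4)):
        (\lnot p3 \leftrightarrow p5): β-rule — branch into \lnot p3, p5  //  \lnot \lnot p3, \lnot p5.
          branch 2.1.1 (add \lnot p3, p5):
            \lnot (p5 \land p4): β-rule — branch into \lnot p5  //  \lnot p4.
              branch 2.1.1.1 (add \lnot p5):
                × closes — contains both p5 and \lnot p5.
              branch 2.1.1.2 (add \lnot p4):
                ○ open, literals {p3=0, p4=0, p5=1}.
          branch 2.1.2 (add \lnot \lnot p3, \lnot p5):
            \lnot (p5 \land p4): β-rule — branch into \lnot p5  //  \lnot p4.
              branch 2.1.2.1 (add \lnot p5):
                ○ open, literals {p3=1, p5=0}.
              branch 2.1.2.2 (add \lnot p4):
                ○ open, literals {p3=1, p4=0, p5=0}.
      branch 2.2 (add \lnot p2):
        (\lnot p3 \leftrightarrow p5): β-rule — branch into \lnot p3, p5  //  \lnot \lnot p3, \lnot p5.
          branch 2.2.1 (add \lnot p3, p5):
            ○ open, literals {p2=0, p3=0, p5=1}.
          branch 2.2.2 (add \lnot \lnot p3, \lnot p5):
            ○ open, literals {p2=0, p3=1, p5=0}.
3 branches closed, 9 open.
An open branch gives a countermodel: p4=0, p5=1 (unmentioned atoms arbitrary); under it the original formula is false.

Not valid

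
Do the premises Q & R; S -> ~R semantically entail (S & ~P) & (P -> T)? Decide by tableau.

Initial set: {(Q & R); (S -> ~R); ~((S & ~P) & (P -> T))}.
(Q & R): α-rule — add Q, R.
(S -> ~R): β-rule — branch into ~S  //  ~R.
  branch 1 (add ~S):
    ~((S & ~P) & (P -> T)): β-rule — branch into ~(S & ~P)  //  ~(P -> T).
      branch 1.1 (add ~(S & ~P)):
        ~(S & ~P): β-rule — branch into ~S  //  ~~P.
          branch 1.1.1 (add ~S):
            ○ open, literals {Q=1, R=1, S=0}.
          branch 1.1.2 (add ~~P):
            ○ open, literals {P=1, Q=1, R=1, S=0}.
      branch 1.2 (add ~(P -> T)):
        ~(P -> T): α-rule — add P, ~T.
        ○ open, literals {P=1, Q=1, R=1, S=0, T=0}.
  branch 2 (add ~R):
    × closes — contains both R and ~R.
1 branch closed, 3 open.
An open branch gives a countermodel: Q=1, R=1, S=0 (unmentioned atoms arbitrary); the premises hold there but the conclusion fails.

No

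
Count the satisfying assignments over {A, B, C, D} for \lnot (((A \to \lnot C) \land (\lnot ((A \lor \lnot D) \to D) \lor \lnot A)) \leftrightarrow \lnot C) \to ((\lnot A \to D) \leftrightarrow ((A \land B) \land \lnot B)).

12

Initial set: {(\lnot (((A \to \lnot C) \land (\lnot ((A \lor \lnot D) \to D) \lor \lnot A)) \leftrightarrow \lnot C) \to ((\lnot A \to D) \leftrightarrow ((A \land B) \land \lnot B)))}.
(\lnot (((A \to \lnot C) \land (\lnot ((A \lor \lnot D) \to D) \lor \lnot A)) \leftrightarrow \lnot C) \to ((\lnot A \to D) \leftrightarrow ((A \land B) \land \lnot B))): β-rule — branch into \lnot \lnot (((A \to \lnot C) \land (\lnot ((A \lor \lnot D) \to D) \lor \lnot A)) \leftrightarrow \lnot C)  //  ((\lnot A \to D) \leftrightarrow ((A \land B) \land \lnot B)).
  branch 1 (add \lnot \lnot (((A \to \lnot C) \land (\lnot ((A \lor \lnot D) \to D) \lor \lnot A)) \leftrightarrow \lnot C)):
    \lnot \lnot (((A \to \lnot C) \land (\lnot ((A \lor \lnot D) \to D) \lor \lnot A)) \leftrightarrow \lnot C): β-rule — branch into ((A \to \lnot C) \land (\lnot ((A \lor \lnot D) \to D) \lor \lnot A)), \lnot C  //  \lnot ((A \to \lnot C) \land (\lnot ((A \lor \lnot D) \to D) \lor \lnot A)), \lnot \lnot C.
      branch 1.1 (add ((A \to \lnot C) \land (\lnot ((A \lor \lnot D) \to D) \lor \lnot A)), \lnot C):
        ((A \to \lnot C) \land (\lnot ((A \lor \lnot D) \to D) \lor \lnot A)): α-rule — add (A \to \lnot C), (\lnot ((A \lor \lnot D) \to D) \lor \lnot A).
        (A \to \lnot C): β-rule — branch into \lnot A  //  \lnot C.
          branch 1.1.1 (add \lnot A):
            (\lnot ((A \lor \lnot D) \to D) \lor \lnot A): β-rule — branch into \lnot ((A \lor \lnot D) \to D)  //  \lnot A.
              branch 1.1.1.1 (add \lnot ((A \lor \lnot D) \to D)):
                \lnot ((A \lor \lnot D) \to D): α-rule — add (A \lor \lnot D), \lnot D.
                (A \lor \lnot D): β-rule — branch into A  //  \lnot D.
                  branch 1.1.1.1.1 (add A):
                    × closes — contains both A and \lnot A.
                  branch 1.1.1.1.2 (add \lnot D):
                    ○ open, literals {A=0, C=0, D=0}.
              branch 1.1.1.2 (add \lnot A):
                ○ open, literals {A=0, C=0}.
          branch 1.1.2 (add \lnot C):
            (\lnot ((A \lor \lnot D) \to D) \lor \lnot A): β-rule — branch into \lnot ((A \lor \lnot D) \to D)  //  \lnot A.
              branch 1.1.2.1 (add \lnot ((A \lor \lnot D) \to D)):
                \lnot ((A \lor \lnot D) \to D): α-rule — add (A \lor \lnot D), \lnot D.
                (A \lor \lnot D): β-rule — branch into A  //  \lnot D.
                  branch 1.1.2.1.1 (add A):
                    ○ open, literals {A=1, C=0, D=0}.
                  branch 1.1.2.1.2 (add \lnot D):
                    ○ open, literals {C=0, D=0}.
              branch 1.1.2.2 (add \lnot A):
                ○ open, literals {A=0, C=0}.
      branch 1.2 (add \lnot ((A \to \lnot C) \land (\lnot ((A \lor \lnot D) \to D) \lor \lnot A)), \lnot \lnot C):
        \lnot ((A \to \lnot C) \land (\lnot ((A \lor \lnot D) \to D) \lor \lnot A)): β-rule — branch into \lnot (A \to \lnot C)  //  \lnot (\lnot ((A \lor \lnot D) \to D) \lor \lnot A).
          branch 1.2.1 (add \lnot (A \to \lnot C)):
            \lnot (A \to \lnot C): α-rule — add A, \lnot \lnot C.
            ○ open, literals {A=1, C=1}.
          branch 1.2.2 (add \lnot (\lnot ((A \lor \lnot D) \to D) \lor \lnot A)):
            \lnot (\lnot ((A \lor \lnot D) \to D) \lor \lnot A): α-rule — add \lnot \lnot ((A \lor \lnot D) \to D), \lnot \lnot A.
            \lnot \lnot ((A \lor \lnot D) \to D): β-rule — branch into \lnot (A \lor \lnot D)  //  D.
              branch 1.2.2.1 (add \lnot (A \lor \lnot D)):
                \lnot (A \lor \lnot D): α-rule — add \lnot A, \lnot \lnot D.
                × closes — contains both A and \lnot A.
              branch 1.2.2.2 (add D):
                ○ open, literals {A=1, C=1, D=1}.
  branch 2 (add ((\lnot A \to D) \leftrightarrow ((A \land B) \land \lnot B))):
    ((\lnot A \to D) \leftrightarrow ((A \land B) \land \lnot B)): β-rule — branch into (\lnot A \to D), ((A \land B) \land \lnot B)  //  \lnot (\lnot A \to D), \lnot ((A \land B) \land \lnot B).
      branch 2.1 (add (\lnot A \to D), ((A \land B) \land \lnot B)):
        ((A \land B) \land \lnot B): α-rule — add (A \land B), \lnot B.
        (A \land B): α-rule — add A, B.
        × closes — contains both B and \lnot B.
      branch 2.2 (add \lnot (\lnot A \to D), \lnot ((A \land B) \land \lnot B)):
        \lnot (\lnot A \to D): α-rule — add \lnot A, \lnot D.
        \lnot ((A \land B) \land \lnot B): β-rule — branch into \lnot (A \land B)  //  \lnot \lnot B.
          branch 2.2.1 (add \lnot (A \land B)):
            \lnot (A \land B): β-rule — branch into \lnot A  //  \lnot B.
              branch 2.2.1.1 (add \lnot A):
                ○ open, literals {A=0, D=0}.
              branch 2.2.1.2 (add \lnot B):
                ○ open, literals {A=0, B=0, D=0}.
          branch 2.2.2 (add \lnot \lnot B):
            ○ open, literals {A=0, B=1, D=0}.
3 branches closed, 10 open.
Each open branch fixes some atoms; the unmentioned ones are free. Counting distinct full assignments: branch {A=0, C=0, D=0} (B) contributes 2 new; branch {A=0, C=0} (B, D) contributes 2 new; branch {A=1, C=0, D=0} (B) contributes 2 new; branch {C=0, D=0} (A, B) contributes 0 new; branch {A=0, C=0} (B, D) contributes 0 new; branch {A=1, C=1} (B, D) contributes 4 new; branch {A=1, C=1, D=1} (B) contributes 0 new; branch {A=0, D=0} (B, C) contributes 2 new; branch {A=0, B=0, D=0} (C) contributes 0 new; branch {A=0, B=1, D=0} (C) contributes 0 new. Total: 12.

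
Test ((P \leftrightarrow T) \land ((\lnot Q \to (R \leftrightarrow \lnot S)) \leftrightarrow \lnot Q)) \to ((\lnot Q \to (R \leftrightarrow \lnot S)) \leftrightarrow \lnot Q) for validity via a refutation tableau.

Valid

Assume the negation and expand:
Initial set: {F (((P \leftrightarrow T) \land ((\lnot Q \to (R \leftrightarrow \lnot S)) \leftrightarrow \lnot Q)) \to ((\lnot Q \to (R \leftrightarrow \lnot S)) \leftrightarrow \lnot Q))}.
F (((P \leftrightarrow T) \land ((\lnot Q \to (R \leftrightarrow \lnot S)) \leftrightarrow \lnot Q)) \to ((\lnot Q \to (R \leftrightarrow \lnot S)) \leftrightarrow \lnot Q)): α-rule — add T ((P \leftrightarrow T) \land ((\lnot Q \to (R \leftrightarrow \lnot S)) \leftrightarrow \lnot Q)), F ((\lnot Q \to (R \leftrightarrow \lnot S)) \leftrightarrow \lnot Q).
T ((P \leftrightarrow T) \land ((\lnot Q \to (R \leftrightarrow \lnot S)) \leftrightarrow \lnot Q)): α-rule — add T (P \leftrightarrow T), T ((\lnot Q \to (R \leftrightarrow \lnot S)) \leftrightarrow \lnot Q).
F ((\lnot Q \to (R \leftrightarrow \lnot S)) \leftrightarrow \lnot Q): β-rule — branch into T (\lnot Q \to (R \leftrightarrow \lnot S)), F \lnot Q  //  F (\lnot Q \to (R \leftrightarrow \lnot S)), T \lnot Q.
  branch 1 (add T (\lnot Q \to (R \leftrightarrow \lnot S)), F \lnot Q):
    T (P \leftrightarrow T): β-rule — branch into T P, T T  //  F P, F T.
      branch 1.1 (add T P, T T):
        T ((\lnot Q \to (R \leftrightarrow \lnot S)) \leftrightarrow \lnot Q): β-rule — branch into T (\lnot Q \to (R \leftrightarrow \lnot S)), T \lnot Q  //  F (\lnot Q \to (R \leftrightarrow \lnot S)), F \lnot Q.
          branch 1.1.1 (add T (\lnot Q \to (R \leftrightarrow \lnot S)), T \lnot Q):
            × closes — contains both Q and \lnot Q.
          branch 1.1.2 (add F (\lnot Q \to (R \leftrightarrow \lnot S)), F \lnot Q):
            F (\lnot Q \to (R \leftrightarrow \lnot S)): α-rule — add T \lnot Q, F (R \leftrightarrow \lnot S).
            × closes — contains both Q and \lnot Q.
      branch 1.2 (add F P, F T):
        T ((\lnot Q \to (R \leftrightarrow \lnot S)) \leftrightarrow \lnot Q): β-rule — branch into T (\lnot Q \to (R \leftrightarrow \lnot S)), T \lnot Q  //  F (\lnot Q \to (R \leftrightarrow \lnot S)), F \lnot Q.
          branch 1.2.1 (add T (\lnot Q \to (R \leftrightarrow \lnot S)), T \lnot Q):
            × closes — contains both Q and \lnot Q.
          branch 1.2.2 (add F (\lnot Q \to (R \leftrightarrow \lnot S)), F \lnot Q):
            F (\lnot Q \to (R \leftrightarrow \lnot S)): α-rule — add T \lnot Q, F (R \leftrightarrow \lnot S).
            × closes — contains both Q and \lnot Q.
  branch 2 (add F (\lnot Q \to (R \leftrightarrow \lnot S)), T \lnot Q):
    F (\lnot Q \to (R \leftrightarrow \lnot S)): α-rule — add T \lnot Q, F (R \leftrightarrow \lnot S).
    T (P \leftrightarrow T): β-rule — branch into T P, T T  //  F P, F T.
      branch 2.1 (add T P, T T):
        T ((\lnot Q \to (R \leftrightarrow \lnot S)) \leftrightarrow \lnot Q): β-rule — branch into T (\lnot Q \to (R \leftrightarrow \lnot S)), T \lnot Q  //  F (\lnot Q \to (R \leftrightarrow \lnot S)), F \lnot Q.
          branch 2.1.1 (add T (\lnot Q \to (R \leftrightarrow \lnot S)), T \lnot Q):
            F (R \leftrightarrow \lnot S): β-rule — branch into T R, F \lnot S  //  F R, T \lnot S.
              branch 2.1.1.1 (add T R, F \lnot S):
                T (\lnot Q \to (R \leftrightarrow \lnot S)): β-rule — branch into F \lnot Q  //  T (R \leftrightarrow \lnot S).
                  branch 2.1.1.1.1 (add F \lnot Q):
                    × closes — contains both Q and \lnot Q.
                  branch 2.1.1.1.2 (add T (R \leftrightarrow \lnot S)):
                    T (R \leftrightarrow \lnot S): β-rule — branch into T R, T \lnot S  //  F R, F \lnot S.
                      branch 2.1.1.1.2.1 (add T R, T \lnot S):
                        × closes — contains both S and \lnot S.
                      branch 2.1.1.1.2.2 (add F R, F \lnot S):
                        × closes — contains both R and \lnot R.
              branch 2.1.1.2 (add F R, T \lnot S):
                T (\lnot Q \to (R \leftrightarrow \lnot S)): β-rule — branch into F \lnot Q  //  T (R \leftrightarrow \lnot S).
                  branch 2.1.1.2.1 (add F \lnot Q):
                    × closes — contains both Q and \lnot Q.
                  branch 2.1.1.2.2 (add T (R \leftrightarrow \lnot S)):
                    T (R \leftrightarrow \lnot S): β-rule — branch into T R, T \lnot S  //  F R, F \lnot S.
                      branch 2.1.1.2.2.1 (add T R, T \lnot S):
                        × closes — contains both R and \lnot R.
                      branch 2.1.1.2.2.2 (add F R, F \lnot S):
                        × closes — contains both S and \lnot S.
          branch 2.1.2 (add F (\lnot Q \to (R \leftrightarrow \lnot S)), F \lnot Q):
            × closes — contains both Q and \lnot Q.
      branch 2.2 (add F P, F T):
        T ((\lnot Q \to (R \leftrightarrow \lnot S)) \leftrightarrow \lnot Q): β-rule — branch into T (\lnot Q \to (R \leftrightarrow \lnot S)), T \lnot Q  //  F (\lnot Q \to (R \leftrightarrow \lnot S)), F \lnot Q.
          branch 2.2.1 (add T (\lnot Q \to (R \leftrightarrow \lnot S)), T \lnot Q):
            F (R \leftrightarrow \lnot S): β-rule — branch into T R, F \lnot S  //  F R, T \lnot S.
              branch 2.2.1.1 (add T R, F \lnot S):
                T (\lnot Q \to (R \leftrightarrow \lnot S)): β-rule — branch into F \lnot Q  //  T (R \leftrightarrow \lnot S).
                  branch 2.2.1.1.1 (add F \lnot Q):
                    × closes — contains both Q and \lnot Q.
                  branch 2.2.1.1.2 (add T (R \leftrightarrow \lnot S)):
                    T (R \leftrightarrow \lnot S): β-rule — branch into T R, T \lnot S  //  F R, F \lnot S.
                      branch 2.2.1.1.2.1 (add T R, T \lnot S):
                        × closes — contains both S and \lnot S.
                      branch 2.2.1.1.2.2 (add F R, F \lnot S):
                        × closes — contains both R and \lnot R.
              branch 2.2.1.2 (add F R, T \lnot S):
                T (\lnot Q \to (R \leftrightarrow \lnot S)): β-rule — branch into F \lnot Q  //  T (R \leftrightarrow \lnot S).
                  branch 2.2.1.2.1 (add F \lnot Q):
                    × closes — contains both Q and \lnot Q.
                  branch 2.2.1.2.2 (add T (R \leftrightarrow \lnot S)):
                    T (R \leftrightarrow \lnot S): β-rule — branch into T R, T \lnot S  //  F R, F \lnot S.
                      branch 2.2.1.2.2.1 (add T R, T \lnot S):
                        × closes — contains both R and \lnot R.
                      branch 2.2.1.2.2.2 (add F R, F \lnot S):
                        × closes — contains both S and \lnot S.
          branch 2.2.2 (add F (\lnot Q \to (R \leftrightarrow \lnot S)), F \lnot Q):
            × closes — contains both Q and \lnot Q.
All 18 branches close.
Every branch closed, so the negation is unsatisfiable and the formula is valid.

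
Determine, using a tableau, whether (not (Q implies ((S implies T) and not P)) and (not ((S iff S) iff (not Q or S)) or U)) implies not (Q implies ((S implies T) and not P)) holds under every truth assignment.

Valid

Assume the negation and expand:
Initial set: {not ((not (Q implies ((S implies T) and not P)) and (not ((S iff S) iff (not Q or S)) or U)) implies not (Q implies ((S implies T) and not P)))}.
not ((not (Q implies ((S implies T) and not P)) and (not ((S iff S) iff (not Q or S)) or U)) implies not (Q implies ((S implies T) and not P))): α-rule — add (not (Q implies ((S implies T) and not P)) and (not ((S iff S) iff (not Q or S)) or U)), not not (Q implies ((S implies T) and not P)).
(not (Q implies ((S implies T) and not P)) and (not ((S iff S) iff (not Q or S)) or U)): α-rule — add not (Q implies ((S implies T) and not P)), (not ((S iff S) iff (not Q or S)) or U).
not (Q implies ((S implies T) and not P)): α-rule — add Q, not ((S implies T) and not P).
not not (Q implies ((S implies T) and not P)): β-rule — branch into not Q  //  ((S implies T) and not P).
  branch 1 (add not Q):
    × closes — contains both Q and not Q.
  branch 2 (add ((S implies T) and not P)):
    ((S implies T) and not P): α-rule — add (S implies T), not P.
    (not ((S iff S) iff (not Q or S)) or U): β-rule — branch into not ((S iff S) iff (not Q or S))  //  U.
      branch 2.1 (add not ((S iff S) iff (not Q or S))):
        not ((S implies T) and not P): β-rule — branch into not (S implies T)  //  not not P.
          branch 2.1.1 (add not (S implies T)):
            not (S implies T): α-rule — add S, not T.
            (S implies T): β-rule — branch into not S  //  T.
              branch 2.1.1.1 (add not S):
                × closes — contains both S and not S.
              branch 2.1.1.2 (add T):
                × closes — contains both T and not T.
          branch 2.1.2 (add not not P):
            × closes — contains both P and not P.
      branch 2.2 (add U):
        not ((S implies T) and not P): β-rule — branch into not (S implies T)  //  not not P.
          branch 2.2.1 (add not (S implies T)):
            not (S implies T): α-rule — add S, not T.
            (S implies T): β-rule — branch into not S  //  T.
              branch 2.2.1.1 (add not S):
                × closes — contains both S and not S.
              branch 2.2.1.2 (add T):
                × closes — contains both T and not T.
          branch 2.2.2 (add not not P):
            × closes — contains both P and not P.
All 7 branches close.
Every branch closed, so the negation is unsatisfiable and the formula is valid.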